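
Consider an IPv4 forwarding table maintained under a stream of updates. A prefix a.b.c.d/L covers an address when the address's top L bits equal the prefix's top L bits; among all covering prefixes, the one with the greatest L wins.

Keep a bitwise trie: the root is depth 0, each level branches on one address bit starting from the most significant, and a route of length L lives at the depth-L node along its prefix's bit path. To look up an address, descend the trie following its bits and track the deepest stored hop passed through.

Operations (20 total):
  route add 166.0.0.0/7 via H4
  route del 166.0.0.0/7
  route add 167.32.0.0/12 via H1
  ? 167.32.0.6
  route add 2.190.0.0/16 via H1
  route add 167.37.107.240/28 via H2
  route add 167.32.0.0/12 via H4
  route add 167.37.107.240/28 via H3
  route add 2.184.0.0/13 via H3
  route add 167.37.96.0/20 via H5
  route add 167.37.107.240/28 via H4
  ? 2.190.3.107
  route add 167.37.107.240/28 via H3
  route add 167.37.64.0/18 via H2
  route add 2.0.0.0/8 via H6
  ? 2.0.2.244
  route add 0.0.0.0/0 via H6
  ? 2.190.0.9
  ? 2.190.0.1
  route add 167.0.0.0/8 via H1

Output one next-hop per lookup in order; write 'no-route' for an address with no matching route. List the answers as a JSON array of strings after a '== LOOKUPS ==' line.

Apply in order:
  + 166.0.0.0/7 (H4) depth=7
  del 166.0.0.0/7 (clear depth 7)
  + 167.32.0.0/12 (H1) depth=12
  ? 167.32.0.6  path d0:-→d1:-→d2:-→d3:-→d4:-→d5:-→d6:-→d7:-→d8:-→d9:-→d10:-→d11:-→d12:H1  best=H1
  + 2.190.0.0/16 (H1) depth=16
  + 167.37.107.240/28 (H2) depth=28
  + 167.32.0.0/12 (H4) depth=12
  + 167.37.107.240/28 (H3) depth=28
  + 2.184.0.0/13 (H3) depth=13
  + 167.37.96.0/20 (H5) depth=20
  + 167.37.107.240/28 (H4) depth=28
  ? 2.190.3.107  path d0:-→d1:-→d2:-→d3:-→d4:-→d5:-→d6:-→d7:-→d8:-→d9:-→d10:-→d11:-→d12:-→d13:H3→d14:-→d15:-→d16:H1  best=H1
  + 167.37.107.240/28 (H3) depth=28
  + 167.37.64.0/18 (H2) depth=18
  + 2.0.0.0/8 (H6) depth=8
  ? 2.0.2.244  path d0:-→d1:-→d2:-→d3:-→d4:-→d5:-→d6:-→d7:-→d8:H6  best=H6
  + 0.0.0.0/0 (H6) depth=0
  ? 2.190.0.9  path d0:H6→d1:-→d2:-→d3:-→d4:-→d5:-→d6:-→d7:-→d8:H6→d9:-→d10:-→d11:-→d12:-→d13:H3→d14:-→d15:-→d16:H1  best=H1
  ? 2.190.0.1  path d0:H6→d1:-→d2:-→d3:-→d4:-→d5:-→d6:-→d7:-→d8:H6→d9:-→d10:-→d11:-→d12:-→d13:H3→d14:-→d15:-→d16:H1  best=H1
  + 167.0.0.0/8 (H1) depth=8

== LOOKUPS ==
["H1","H1","H6","H1","H1"]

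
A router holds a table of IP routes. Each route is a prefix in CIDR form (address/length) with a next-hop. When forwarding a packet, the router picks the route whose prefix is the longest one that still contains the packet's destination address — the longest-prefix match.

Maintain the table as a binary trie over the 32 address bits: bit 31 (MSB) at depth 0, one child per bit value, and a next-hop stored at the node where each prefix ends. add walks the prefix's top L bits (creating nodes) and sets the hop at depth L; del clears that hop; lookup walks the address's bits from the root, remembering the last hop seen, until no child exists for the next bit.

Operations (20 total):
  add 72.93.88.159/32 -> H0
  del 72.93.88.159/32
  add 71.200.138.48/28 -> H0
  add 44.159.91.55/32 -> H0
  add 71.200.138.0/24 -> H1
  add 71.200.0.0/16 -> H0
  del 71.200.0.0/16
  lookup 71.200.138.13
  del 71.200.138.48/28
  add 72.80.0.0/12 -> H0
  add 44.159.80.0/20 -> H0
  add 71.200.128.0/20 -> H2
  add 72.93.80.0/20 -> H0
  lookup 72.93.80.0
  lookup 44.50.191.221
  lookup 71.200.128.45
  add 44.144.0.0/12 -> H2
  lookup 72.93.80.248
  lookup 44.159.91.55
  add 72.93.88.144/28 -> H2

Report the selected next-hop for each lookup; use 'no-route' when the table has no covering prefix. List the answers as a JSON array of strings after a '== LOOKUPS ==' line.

Apply in order:
  add 72.93.88.159/32 -> H0 at depth 32
  - 72.93.88.159/32 clear@32
  add 71.200.138.48/28 -> H0 at depth 28
  add 44.159.91.55/32 -> H0 at depth 32
  add 71.200.138.0/24 -> H1 at depth 24
  add 71.200.0.0/16 -> H0 at depth 16
  - 71.200.0.0/16 clear@16
  Q 71.200.138.13: descend 01000111110010001000101000 ; hops seen [H1] ; pick H1
  - 71.200.138.48/28 clear@28
  add 72.80.0.0/12 -> H0 at depth 12
  add 44.159.80.0/20 -> H0 at depth 20
  add 71.200.128.0/20 -> H2 at depth 20
  add 72.93.80.0/20 -> H0 at depth 20
  Q 72.93.80.0: descend 01001000010111010101 ; hops seen [H0,H0] ; pick H0
  Q 44.50.191.221: descend 00101100 ; hops seen [∅] ; pick no-route
  Q 71.200.128.45: descend 01000111110010001000 ; hops seen [H2] ; pick H2
  add 44.144.0.0/12 -> H2 at depth 12
  Q 72.93.80.248: descend 01001000010111010101 ; hops seen [H0,H0] ; pick H0
  Q 44.159.91.55: descend 00101100100111110101101100110111 ; hops seen [H2,H0,H0] ; pick H0
  add 72.93.88.144/28 -> H2 at depth 28

== LOOKUPS ==
["H1","H0","no-route","H2","H0","H0"]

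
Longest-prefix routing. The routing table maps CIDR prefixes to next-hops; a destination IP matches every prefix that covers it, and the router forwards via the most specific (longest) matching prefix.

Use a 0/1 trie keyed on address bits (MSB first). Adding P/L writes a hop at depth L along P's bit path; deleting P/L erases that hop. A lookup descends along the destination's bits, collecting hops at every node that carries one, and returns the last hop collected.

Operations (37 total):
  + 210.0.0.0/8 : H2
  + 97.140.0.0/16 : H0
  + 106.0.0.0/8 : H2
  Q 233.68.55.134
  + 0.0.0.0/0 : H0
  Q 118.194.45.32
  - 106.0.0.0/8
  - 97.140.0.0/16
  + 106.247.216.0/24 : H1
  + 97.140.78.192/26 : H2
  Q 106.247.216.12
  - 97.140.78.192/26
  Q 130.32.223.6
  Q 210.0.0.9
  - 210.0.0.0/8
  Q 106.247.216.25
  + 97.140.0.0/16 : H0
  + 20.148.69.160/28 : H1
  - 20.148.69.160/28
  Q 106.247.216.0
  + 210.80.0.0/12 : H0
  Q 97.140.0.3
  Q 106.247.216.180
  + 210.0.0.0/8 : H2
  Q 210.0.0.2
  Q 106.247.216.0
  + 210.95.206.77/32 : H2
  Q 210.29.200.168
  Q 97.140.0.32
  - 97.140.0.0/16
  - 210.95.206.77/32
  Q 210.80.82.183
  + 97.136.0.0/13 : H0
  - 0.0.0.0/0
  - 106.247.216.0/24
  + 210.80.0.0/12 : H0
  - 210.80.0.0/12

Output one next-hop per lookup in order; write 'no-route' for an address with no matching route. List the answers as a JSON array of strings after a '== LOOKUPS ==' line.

Apply in order:
  + 210.0.0.0/8 (H2) depth=8
  + 97.140.0.0/16 (H0) depth=16
  + 106.0.0.0/8 (H2) depth=8
  Q 233.68.55.134: descend 11 ; hops seen [∅] ; pick no-route
  + 0.0.0.0/0 (H0) depth=0
  Q 118.194.45.32: descend 011 ; hops seen [H0] ; pick H0
  - 106.0.0.0/8 clear@8
  - 97.140.0.0/16 clear@16
  + 106.247.216.0/24 (H1) depth=24
  + 97.140.78.192/26 (H2) depth=26
  Q 106.247.216.12: descend 011010101111011111011000 ; hops seen [H0,H1] ; pick H1
  - 97.140.78.192/26 clear@26
  Q 130.32.223.6: descend 1 ; hops seen [H0] ; pick H0
  Q 210.0.0.9: descend 11010010 ; hops seen [H0,H2] ; pick H2
  - 210.0.0.0/8 clear@8
  Q 106.247.216.25: descend 011010101111011111011000 ; hops seen [H0,H1] ; pick H1
  + 97.140.0.0/16 (H0) depth=16
  + 20.148.69.160/28 (H1) depth=28
  - 20.148.69.160/28 clear@28
  Q 106.247.216.0: descend 011010101111011111011000 ; hops seen [H0,H1] ; pick H1
  + 210.80.0.0/12 (H0) depth=12
  Q 97.140.0.3: descend 01100001100011000 ; hops seen [H0,H0] ; pick H0
  Q 106.247.216.180: descend 011010101111011111011000 ; hops seen [H0,H1] ; pick H1
  + 210.0.0.0/8 (H2) depth=8
  Q 210.0.0.2: descend 110100100 ; hops seen [H0,H2] ; pick H2
  Q 106.247.216.0: descend 011010101111011111011000 ; hops seen [H0,H1] ; pick H1
  + 210.95.206.77/32 (H2) depth=32
  Q 210.29.200.168: descend 110100100 ; hops seen [H0,H2] ; pick H2
  Q 97.140.0.32: descend 01100001100011000 ; hops seen [H0,H0] ; pick H0
  - 97.140.0.0/16 clear@16
  - 210.95.206.77/32 clear@32
  Q 210.80.82.183: descend 110100100101 ; hops seen [H0,H2,H0] ; pick H0
  + 97.136.0.0/13 (H0) depth=13
  - 0.0.0.0/0 clear@0
  - 106.247.216.0/24 clear@24
  + 210.80.0.0/12 (H0) depth=12
  - 210.80.0.0/12 clear@12

== LOOKUPS ==
["no-route","H0","H1","H0","H2","H1","H1","H0","H1","H2","H1","H2","H0","H0"]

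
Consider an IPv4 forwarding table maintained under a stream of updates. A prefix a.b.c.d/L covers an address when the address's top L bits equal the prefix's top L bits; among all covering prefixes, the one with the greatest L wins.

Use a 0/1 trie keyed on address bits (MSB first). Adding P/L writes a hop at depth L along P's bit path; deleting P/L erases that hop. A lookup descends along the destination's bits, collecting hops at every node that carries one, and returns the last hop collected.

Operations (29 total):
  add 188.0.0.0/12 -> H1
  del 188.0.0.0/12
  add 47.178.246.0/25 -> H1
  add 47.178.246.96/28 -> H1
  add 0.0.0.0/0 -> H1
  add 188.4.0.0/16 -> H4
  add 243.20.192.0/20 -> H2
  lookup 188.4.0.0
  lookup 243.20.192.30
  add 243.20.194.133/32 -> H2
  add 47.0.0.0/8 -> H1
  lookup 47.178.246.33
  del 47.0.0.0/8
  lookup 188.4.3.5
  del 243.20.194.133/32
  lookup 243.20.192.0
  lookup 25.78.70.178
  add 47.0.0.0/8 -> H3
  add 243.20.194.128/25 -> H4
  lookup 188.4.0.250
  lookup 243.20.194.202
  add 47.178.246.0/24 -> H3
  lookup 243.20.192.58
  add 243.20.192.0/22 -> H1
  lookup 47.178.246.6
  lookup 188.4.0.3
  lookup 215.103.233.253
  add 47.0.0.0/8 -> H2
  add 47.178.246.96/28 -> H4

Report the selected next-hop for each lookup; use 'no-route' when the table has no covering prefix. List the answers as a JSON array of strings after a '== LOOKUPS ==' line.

Apply in order:
  add 188.0.0.0/12 -> H1 at depth 12
  - 188.0.0.0/12 clear@12
  add 47.178.246.0/25 -> H1 at depth 25
  add 47.178.246.96/28 -> H1 at depth 28
  add 0.0.0.0/0 -> H1 at depth 0
  add 188.4.0.0/16 -> H4 at depth 16
  add 243.20.192.0/20 -> H2 at depth 20
  ? 188.4.0.0  path d0:H1→d1:-→d2:-→d3:-→d4:-→d5:-→d6:-→d7:-→d8:-→d9:-→d10:-→d11:-→d12:-→d13:-→d14:-→d15:-→d16:H4  best=H4
  ? 243.20.192.30  path d0:H1→d1:-→d2:-→d3:-→d4:-→d5:-→d6:-→d7:-→d8:-→d9:-→d10:-→d11:-→d12:-→d13:-→d14:-→d15:-→d16:-→d17:-→d18:-→d19:-→d20:H2  best=H2
  add 243.20.194.133/32 -> H2 at depth 32
  add 47.0.0.0/8 -> H1 at depth 8
  ? 47.178.246.33  path d0:H1→d1:-→d2:-→d3:-→d4:-→d5:-→d6:-→d7:-→d8:H1→d9:-→d10:-→d11:-→d12:-→d13:-→d14:-→d15:-→d16:-→d17:-→d18:-→d19:-→d20:-→d21:-→d22:-→d23:-→d24:-→d25:H1  best=H1
  - 47.0.0.0/8 clear@8
  ? 188.4.3.5  path d0:H1→d1:-→d2:-→d3:-→d4:-→d5:-→d6:-→d7:-→d8:-→d9:-→d10:-→d11:-→d12:-→d13:-→d14:-→d15:-→d16:H4  best=H4
  - 243.20.194.133/32 clear@32
  ? 243.20.192.0  path d0:H1→d1:-→d2:-→d3:-→d4:-→d5:-→d6:-→d7:-→d8:-→d9:-→d10:-→d11:-→d12:-→d13:-→d14:-→d15:-→d16:-→d17:-→d18:-→d19:-→d20:H2→d21:-→d22:-  best=H2
  ? 25.78.70.178  path d0:H1→d1:-→d2:-  best=H1
  add 47.0.0.0/8 -> H3 at depth 8
  add 243.20.194.128/25 -> H4 at depth 25
  ? 188.4.0.250  path d0:H1→d1:-→d2:-→d3:-→d4:-→d5:-→d6:-→d7:-→d8:-→d9:-→d10:-→d11:-→d12:-→d13:-→d14:-→d15:-→d16:H4  best=H4
  ? 243.20.194.202  path d0:H1→d1:-→d2:-→d3:-→d4:-→d5:-→d6:-→d7:-→d8:-→d9:-→d10:-→d11:-→d12:-→d13:-→d14:-→d15:-→d16:-→d17:-→d18:-→d19:-→d20:H2→d21:-→d22:-→d23:-→d24:-→d25:H4  best=H4
  add 47.178.246.0/24 -> H3 at depth 24
  ? 243.20.192.58  path d0:H1→d1:-→d2:-→d3:-→d4:-→d5:-→d6:-→d7:-→d8:-→d9:-→d10:-→d11:-→d12:-→d13:-→d14:-→d15:-→d16:-→d17:-→d18:-→d19:-→d20:H2→d21:-→d22:-  best=H2
  add 243.20.192.0/22 -> H1 at depth 22
  ? 47.178.246.6  path d0:H1→d1:-→d2:-→d3:-→d4:-→d5:-→d6:-→d7:-→d8:H3→d9:-→d10:-→d11:-→d12:-→d13:-→d14:-→d15:-→d16:-→d17:-→d18:-→d19:-→d20:-→d21:-→d22:-→d23:-→d24:H3→d25:H1  best=H1
  ? 188.4.0.3  path d0:H1→d1:-→d2:-→d3:-→d4:-→d5:-→d6:-→d7:-→d8:-→d9:-→d10:-→d11:-→d12:-→d13:-→d14:-→d15:-→d16:H4  best=H4
  ? 215.103.233.253  path d0:H1→d1:-→d2:-  best=H1
  add 47.0.0.0/8 -> H2 at depth 8
  add 47.178.246.96/28 -> H4 at depth 28

== LOOKUPS ==
["H4","H2","H1","H4","H2","H1","H4","H4","H2","H1","H4","H1"]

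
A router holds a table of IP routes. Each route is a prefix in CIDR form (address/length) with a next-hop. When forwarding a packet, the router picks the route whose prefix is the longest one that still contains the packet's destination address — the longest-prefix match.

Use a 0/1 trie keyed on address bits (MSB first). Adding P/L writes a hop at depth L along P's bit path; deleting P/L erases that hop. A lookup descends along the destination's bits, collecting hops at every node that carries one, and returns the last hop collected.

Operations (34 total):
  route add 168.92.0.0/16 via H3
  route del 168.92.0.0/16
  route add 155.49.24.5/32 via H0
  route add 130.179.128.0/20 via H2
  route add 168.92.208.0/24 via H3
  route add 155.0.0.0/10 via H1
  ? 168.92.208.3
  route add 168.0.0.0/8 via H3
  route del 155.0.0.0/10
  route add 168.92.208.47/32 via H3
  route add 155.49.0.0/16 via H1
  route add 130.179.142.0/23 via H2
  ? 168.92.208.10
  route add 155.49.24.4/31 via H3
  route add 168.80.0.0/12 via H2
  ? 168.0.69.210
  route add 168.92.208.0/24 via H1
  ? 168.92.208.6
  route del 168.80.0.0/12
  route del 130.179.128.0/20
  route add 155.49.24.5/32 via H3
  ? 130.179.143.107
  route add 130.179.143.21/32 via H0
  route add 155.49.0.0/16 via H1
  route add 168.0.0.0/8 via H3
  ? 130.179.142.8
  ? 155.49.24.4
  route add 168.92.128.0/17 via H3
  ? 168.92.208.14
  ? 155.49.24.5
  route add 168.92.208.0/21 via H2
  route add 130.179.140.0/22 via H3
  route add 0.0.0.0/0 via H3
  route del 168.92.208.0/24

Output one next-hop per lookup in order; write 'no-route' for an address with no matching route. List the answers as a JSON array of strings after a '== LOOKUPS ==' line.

Process each operation:
  + 168.92.0.0/16 (H3) depth=16
  del 168.92.0.0/16 (clear depth 16)
  + 155.49.24.5/32 (H0) depth=32
  + 130.179.128.0/20 (H2) depth=20
  + 168.92.208.0/24 (H3) depth=24
  + 155.0.0.0/10 (H1) depth=10
  lookup 168.92.208.3: bits 101010000101110011010000 walk d0:-→d1:-→d2:-→d3:-→d4:-→d5:-→d6:-→d7:-→d8:-→d9:-→d10:-→d11:-→d12:-→d13:-→d14:-→d15:-→d16:-→d17:-→d18:-→d19:-→d20:-→d21:-→d22:-→d23:-→d24:H3 -> H3
  + 168.0.0.0/8 (H3) depth=8
  del 155.0.0.0/10 (clear depth 10)
  + 168.92.208.47/32 (H3) depth=32
  + 155.49.0.0/16 (H1) depth=16
  + 130.179.142.0/23 (H2) depth=23
  lookup 168.92.208.10: bits 10101000010111001101000000 walk d0:-→d1:-→d2:-→d3:-→d4:-→d5:-→d6:-→d7:-→d8:H3→d9:-→d10:-→d11:-→d12:-→d13:-→d14:-→d15:-→d16:-→d17:-→d18:-→d19:-→d20:-→d21:-→d22:-→d23:-→d24:H3→d25:-→d26:- -> H3
  + 155.49.24.4/31 (H3) depth=31
  + 168.80.0.0/12 (H2) depth=12
  lookup 168.0.69.210: bits 101010000 walk d0:-→d1:-→d2:-→d3:-→d4:-→d5:-→d6:-→d7:-→d8:H3→d9:- -> H3
  + 168.92.208.0/24 (H1) depth=24
  lookup 168.92.208.6: bits 10101000010111001101000000 walk d0:-→d1:-→d2:-→d3:-→d4:-→d5:-→d6:-→d7:-→d8:H3→d9:-→d10:-→d11:-→d12:H2→d13:-→d14:-→d15:-→d16:-→d17:-→d18:-→d19:-→d20:-→d21:-→d22:-→d23:-→d24:H1→d25:-→d26:- -> H1
  del 168.80.0.0/12 (clear depth 12)
  del 130.179.128.0/20 (clear depth 20)
  + 155.49.24.5/32 (H3) depth=32
  lookup 130.179.143.107: bits 10000010101100111000111 walk d0:-→d1:-→d2:-→d3:-→d4:-→d5:-→d6:-→d7:-→d8:-→d9:-→d10:-→d11:-→d12:-→d13:-→d14:-→d15:-→d16:-→d17:-→d18:-→d19:-→d20:-→d21:-→d22:-→d23:H2 -> H2
  + 130.179.143.21/32 (H0) depth=32
  + 155.49.0.0/16 (H1) depth=16
  + 168.0.0.0/8 (H3) depth=8
  lookup 130.179.142.8: bits 10000010101100111000111 walk d0:-→d1:-→d2:-→d3:-→d4:-→d5:-→d6:-→d7:-→d8:-→d9:-→d10:-→d11:-→d12:-→d13:-→d14:-→d15:-→d16:-→d17:-→d18:-→d19:-→d20:-→d21:-→d22:-→d23:H2 -> H2
  lookup 155.49.24.4: bits 1001101100110001000110000000010 walk d0:-→d1:-→d2:-→d3:-→d4:-→d5:-→d6:-→d7:-→d8:-→d9:-→d10:-→d11:-→d12:-→d13:-→d14:-→d15:-→d16:H1→d17:-→d18:-→d19:-→d20:-→d21:-→d22:-→d23:-→d24:-→d25:-→d26:-→d27:-→d28:-→d29:-→d30:-→d31:H3 -> H3
  + 168.92.128.0/17 (H3) depth=17
  lookup 168.92.208.14: bits 10101000010111001101000000 walk d0:-→d1:-→d2:-→d3:-→d4:-→d5:-→d6:-→d7:-→d8:H3→d9:-→d10:-→d11:-→d12:-→d13:-→d14:-→d15:-→d16:-→d17:H3→d18:-→d19:-→d20:-→d21:-→d22:-→d23:-→d24:H1→d25:-→d26:- -> H1
  lookup 155.49.24.5: bits 10011011001100010001100000000101 walk d0:-→d1:-→d2:-→d3:-→d4:-→d5:-→d6:-→d7:-→d8:-→d9:-→d10:-→d11:-→d12:-→d13:-→d14:-→d15:-→d16:H1→d17:-→d18:-→d19:-→d20:-→d21:-→d22:-→d23:-→d24:-→d25:-→d26:-→d27:-→d28:-→d29:-→d30:-→d31:H3→d32:H3 -> H3
  + 168.92.208.0/21 (H2) depth=21
  + 130.179.140.0/22 (H3) depth=22
  + 0.0.0.0/0 (H3) depth=0
  del 168.92.208.0/24 (clear depth 24)

== LOOKUPS ==
["H3","H3","H3","H1","H2","H2","H3","H1","H3"]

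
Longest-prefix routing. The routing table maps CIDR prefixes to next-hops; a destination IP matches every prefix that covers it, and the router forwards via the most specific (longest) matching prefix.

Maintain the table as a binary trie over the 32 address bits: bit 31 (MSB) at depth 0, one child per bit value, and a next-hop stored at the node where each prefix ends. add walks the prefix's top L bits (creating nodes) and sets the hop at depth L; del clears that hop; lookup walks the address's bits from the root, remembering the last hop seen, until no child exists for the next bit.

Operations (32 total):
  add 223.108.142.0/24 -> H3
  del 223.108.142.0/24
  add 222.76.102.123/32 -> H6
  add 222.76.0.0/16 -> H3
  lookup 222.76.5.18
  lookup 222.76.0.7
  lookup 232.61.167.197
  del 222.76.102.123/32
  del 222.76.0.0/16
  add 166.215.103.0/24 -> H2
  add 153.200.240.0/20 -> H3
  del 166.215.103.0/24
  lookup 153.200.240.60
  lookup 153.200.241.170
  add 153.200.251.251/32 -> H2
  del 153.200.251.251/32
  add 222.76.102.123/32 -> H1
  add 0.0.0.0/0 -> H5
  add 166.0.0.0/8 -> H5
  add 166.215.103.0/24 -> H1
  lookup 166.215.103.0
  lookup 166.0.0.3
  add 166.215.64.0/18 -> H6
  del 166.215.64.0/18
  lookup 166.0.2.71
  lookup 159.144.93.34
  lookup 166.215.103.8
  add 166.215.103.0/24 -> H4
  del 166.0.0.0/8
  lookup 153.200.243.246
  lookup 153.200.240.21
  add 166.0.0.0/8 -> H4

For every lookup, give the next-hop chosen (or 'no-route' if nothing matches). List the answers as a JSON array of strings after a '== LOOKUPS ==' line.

Trace:
  add 223.108.142.0/24 -> H3 at depth 24
  del 223.108.142.0/24 (clear depth 24)
  add 222.76.102.123/32 -> H6 at depth 32
  add 222.76.0.0/16 -> H3 at depth 16
  lookup 222.76.5.18: bits 11011110010011000 walk d0:-→d1:-→d2:-→d3:-→d4:-→d5:-→d6:-→d7:-→d8:-→d9:-→d10:-→d11:-→d12:-→d13:-→d14:-→d15:-→d16:H3→d17:- -> H3
  lookup 222.76.0.7: bits 11011110010011000 walk d0:-→d1:-→d2:-→d3:-→d4:-→d5:-→d6:-→d7:-→d8:-→d9:-→d10:-→d11:-→d12:-→d13:-→d14:-→d15:-→d16:H3→d17:- -> H3
  lookup 232.61.167.197: bits 11 walk d0:-→d1:-→d2:- -> no-route
  del 222.76.102.123/32 (clear depth 32)
  del 222.76.0.0/16 (clear depth 16)
  add 166.215.103.0/24 -> H2 at depth 24
  add 153.200.240.0/20 -> H3 at depth 20
  del 166.215.103.0/24 (clear depth 24)
  lookup 153.200.240.60: bits 10011001110010001111 walk d0:-→d1:-→d2:-→d3:-→d4:-→d5:-→d6:-→d7:-→d8:-→d9:-→d10:-→d11:-→d12:-→d13:-→d14:-→d15:-→d16:-→d17:-→d18:-→d19:-→d20:H3 -> H3
  lookup 153.200.241.170: bits 10011001110010001111 walk d0:-→d1:-→d2:-→d3:-→d4:-→d5:-→d6:-→d7:-→d8:-→d9:-→d10:-→d11:-→d12:-→d13:-→d14:-→d15:-→d16:-→d17:-→d18:-→d19:-→d20:H3 -> H3
  add 153.200.251.251/32 -> H2 at depth 32
  del 153.200.251.251/32 (clear depth 32)
  add 222.76.102.123/32 -> H1 at depth 32
  add 0.0.0.0/0 -> H5 at depth 0
  add 166.0.0.0/8 -> H5 at depth 8
  add 166.215.103.0/24 -> H1 at depth 24
  lookup 166.215.103.0: bits 101001101101011101100111 walk d0:H5→d1:-→d2:-→d3:-→d4:-→d5:-→d6:-→d7:-→d8:H5→d9:-→d10:-→d11:-→d12:-→d13:-→d14:-→d15:-→d16:-→d17:-→d18:-→d19:-→d20:-→d21:-→d22:-→d23:-→d24:H1 -> H1
  lookup 166.0.0.3: bits 10100110 walk d0:H5→d1:-→d2:-→d3:-→d4:-→d5:-→d6:-→d7:-→d8:H5 -> H5
  add 166.215.64.0/18 -> H6 at depth 18
  del 166.215.64.0/18 (clear depth 18)
  lookup 166.0.2.71: bits 10100110 walk d0:H5→d1:-→d2:-→d3:-→d4:-→d5:-→d6:-→d7:-→d8:H5 -> H5
  lookup 159.144.93.34: bits 10011 walk d0:H5→d1:-→d2:-→d3:-→d4:-→d5:- -> H5
  lookup 166.215.103.8: bits 101001101101011101100111 walk d0:H5→d1:-→d2:-→d3:-→d4:-→d5:-→d6:-→d7:-→d8:H5→d9:-→d10:-→d11:-→d12:-→d13:-→d14:-→d15:-→d16:-→d17:-→d18:-→d19:-→d20:-→d21:-→d22:-→d23:-→d24:H1 -> H1
  add 166.215.103.0/24 -> H4 at depth 24
  del 166.0.0.0/8 (clear depth 8)
  lookup 153.200.243.246: bits 10011001110010001111 walk d0:H5→d1:-→d2:-→d3:-→d4:-→d5:-→d6:-→d7:-→d8:-→d9:-→d10:-→d11:-→d12:-→d13:-→d14:-→d15:-→d16:-→d17:-→d18:-→d19:-→d20:H3 -> H3
  lookup 153.200.240.21: bits 10011001110010001111 walk d0:H5→d1:-→d2:-→d3:-→d4:-→d5:-→d6:-→d7:-→d8:-→d9:-→d10:-→d11:-→d12:-→d13:-→d14:-→d15:-→d16:-→d17:-→d18:-→d19:-→d20:H3 -> H3
  add 166.0.0.0/8 -> H4 at depth 8

== LOOKUPS ==
["H3","H3","no-route","H3","H3","H1","H5","H5","H5","H1","H3","H3"]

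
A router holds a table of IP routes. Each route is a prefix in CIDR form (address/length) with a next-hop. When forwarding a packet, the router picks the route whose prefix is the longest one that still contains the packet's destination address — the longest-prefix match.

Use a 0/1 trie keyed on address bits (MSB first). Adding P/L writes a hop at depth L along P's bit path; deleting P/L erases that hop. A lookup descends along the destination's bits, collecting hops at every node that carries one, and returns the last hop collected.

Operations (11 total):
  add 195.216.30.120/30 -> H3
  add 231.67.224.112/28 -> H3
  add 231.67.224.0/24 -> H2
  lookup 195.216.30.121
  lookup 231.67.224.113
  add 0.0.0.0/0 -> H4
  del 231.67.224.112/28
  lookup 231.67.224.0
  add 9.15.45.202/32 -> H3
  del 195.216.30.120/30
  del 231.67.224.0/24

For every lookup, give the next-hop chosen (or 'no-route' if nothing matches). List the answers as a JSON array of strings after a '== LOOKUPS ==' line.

Apply in order:
  + 195.216.30.120/30 (H3) depth=30
  + 231.67.224.112/28 (H3) depth=28
  + 231.67.224.0/24 (H2) depth=24
  lookup 195.216.30.121: bits 110000111101100000011110011110 walk d0:-→d1:-→d2:-→d3:-→d4:-→d5:-→d6:-→d7:-→d8:-→d9:-→d10:-→d11:-→d12:-→d13:-→d14:-→d15:-→d16:-→d17:-→d18:-→d19:-→d20:-→d21:-→d22:-→d23:-→d24:-→d25:-→d26:-→d27:-→d28:-→d29:-→d30:H3 -> H3
  lookup 231.67.224.113: bits 1110011101000011111000000111 walk d0:-→d1:-→d2:-→d3:-→d4:-→d5:-→d6:-→d7:-→d8:-→d9:-→d10:-→d11:-→d12:-→d13:-→d14:-→d15:-→d16:-→d17:-→d18:-→d19:-→d20:-→d21:-→d22:-→d23:-→d24:H2→d25:-→d26:-→d27:-→d28:H3 -> H3
  + 0.0.0.0/0 (H4) depth=0
  del 231.67.224.112/28 (clear depth 28)
  lookup 231.67.224.0: bits 1110011101000011111000000 walk d0:H4→d1:-→d2:-→d3:-→d4:-→d5:-→d6:-→d7:-→d8:-→d9:-→d10:-→d11:-→d12:-→d13:-→d14:-→d15:-→d16:-→d17:-→d18:-→d19:-→d20:-→d21:-→d22:-→d23:-→d24:H2→d25:- -> H2
  + 9.15.45.202/32 (H3) depth=32
  del 195.216.30.120/30 (clear depth 30)
  del 231.67.224.0/24 (clear depth 24)

== LOOKUPS ==
["H3","H3","H2"]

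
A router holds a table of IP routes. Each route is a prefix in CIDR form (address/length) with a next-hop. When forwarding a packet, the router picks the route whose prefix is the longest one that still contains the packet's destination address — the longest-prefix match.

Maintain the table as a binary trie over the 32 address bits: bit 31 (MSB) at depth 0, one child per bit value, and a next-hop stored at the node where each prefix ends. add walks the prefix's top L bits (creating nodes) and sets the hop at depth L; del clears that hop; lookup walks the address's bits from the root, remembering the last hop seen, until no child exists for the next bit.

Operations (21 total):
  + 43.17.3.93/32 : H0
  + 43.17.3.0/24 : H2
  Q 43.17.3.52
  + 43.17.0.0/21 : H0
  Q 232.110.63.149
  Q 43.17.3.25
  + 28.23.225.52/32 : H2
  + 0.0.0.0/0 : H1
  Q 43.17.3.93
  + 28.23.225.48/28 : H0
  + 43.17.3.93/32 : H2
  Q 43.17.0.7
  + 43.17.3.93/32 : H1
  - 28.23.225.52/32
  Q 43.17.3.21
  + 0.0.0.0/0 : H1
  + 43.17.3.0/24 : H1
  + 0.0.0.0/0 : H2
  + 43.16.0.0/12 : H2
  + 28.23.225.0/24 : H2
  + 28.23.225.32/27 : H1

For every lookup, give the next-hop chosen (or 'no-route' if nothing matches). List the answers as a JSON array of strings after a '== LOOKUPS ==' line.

Apply in order:
  + 43.17.3.93/32 (H0) depth=32
  + 43.17.3.0/24 (H2) depth=24
  lookup 43.17.3.52: bits 0010101100010001000000110 walk d0:-→d1:-→d2:-→d3:-→d4:-→d5:-→d6:-→d7:-→d8:-→d9:-→d10:-→d11:-→d12:-→d13:-→d14:-→d15:-→d16:-→d17:-→d18:-→d19:-→d20:-→d21:-→d22:-→d23:-→d24:H2→d25:- -> H2
  + 43.17.0.0/21 (H0) depth=21
  lookup 232.110.63.149: bits ε walk d0:- -> no-route
  lookup 43.17.3.25: bits 0010101100010001000000110 walk d0:-→d1:-→d2:-→d3:-→d4:-→d5:-→d6:-→d7:-→d8:-→d9:-→d10:-→d11:-→d12:-→d13:-→d14:-→d15:-→d16:-→d17:-→d18:-→d19:-→d20:-→d21:H0→d22:-→d23:-→d24:H2→d25:- -> H2
  + 28.23.225.52/32 (H2) depth=32
  + 0.0.0.0/0 (H1) depth=0
  lookup 43.17.3.93: bits 00101011000100010000001101011101 walk d0:H1→d1:-→d2:-→d3:-→d4:-→d5:-→d6:-→d7:-→d8:-→d9:-→d10:-→d11:-→d12:-→d13:-→d14:-→d15:-→d16:-→d17:-→d18:-→d19:-→d20:-→d21:H0→d22:-→d23:-→d24:H2→d25:-→d26:-→d27:-→d28:-→d29:-→d30:-→d31:-→d32:H0 -> H0
  + 28.23.225.48/28 (H0) depth=28
  + 43.17.3.93/32 (H2) depth=32
  lookup 43.17.0.7: bits 0010101100010001000000 walk d0:H1→d1:-→d2:-→d3:-→d4:-→d5:-→d6:-→d7:-→d8:-→d9:-→d10:-→d11:-→d12:-→d13:-→d14:-→d15:-→d16:-→d17:-→d18:-→d19:-→d20:-→d21:H0→d22:- -> H0
  + 43.17.3.93/32 (H1) depth=32
  del 28.23.225.52/32 (clear depth 32)
  lookup 43.17.3.21: bits 0010101100010001000000110 walk d0:H1→d1:-→d2:-→d3:-→d4:-→d5:-→d6:-→d7:-→d8:-→d9:-→d10:-→d11:-→d12:-→d13:-→d14:-→d15:-→d16:-→d17:-→d18:-→d19:-→d20:-→d21:H0→d22:-→d23:-→d24:H2→d25:- -> H2
  + 0.0.0.0/0 (H1) depth=0
  + 43.17.3.0/24 (H1) depth=24
  + 0.0.0.0/0 (H2) depth=0
  + 43.16.0.0/12 (H2) depth=12
  + 28.23.225.0/24 (H2) depth=24
  + 28.23.225.32/27 (H1) depth=27

== LOOKUPS ==
["H2","no-route","H2","H0","H0","H2"]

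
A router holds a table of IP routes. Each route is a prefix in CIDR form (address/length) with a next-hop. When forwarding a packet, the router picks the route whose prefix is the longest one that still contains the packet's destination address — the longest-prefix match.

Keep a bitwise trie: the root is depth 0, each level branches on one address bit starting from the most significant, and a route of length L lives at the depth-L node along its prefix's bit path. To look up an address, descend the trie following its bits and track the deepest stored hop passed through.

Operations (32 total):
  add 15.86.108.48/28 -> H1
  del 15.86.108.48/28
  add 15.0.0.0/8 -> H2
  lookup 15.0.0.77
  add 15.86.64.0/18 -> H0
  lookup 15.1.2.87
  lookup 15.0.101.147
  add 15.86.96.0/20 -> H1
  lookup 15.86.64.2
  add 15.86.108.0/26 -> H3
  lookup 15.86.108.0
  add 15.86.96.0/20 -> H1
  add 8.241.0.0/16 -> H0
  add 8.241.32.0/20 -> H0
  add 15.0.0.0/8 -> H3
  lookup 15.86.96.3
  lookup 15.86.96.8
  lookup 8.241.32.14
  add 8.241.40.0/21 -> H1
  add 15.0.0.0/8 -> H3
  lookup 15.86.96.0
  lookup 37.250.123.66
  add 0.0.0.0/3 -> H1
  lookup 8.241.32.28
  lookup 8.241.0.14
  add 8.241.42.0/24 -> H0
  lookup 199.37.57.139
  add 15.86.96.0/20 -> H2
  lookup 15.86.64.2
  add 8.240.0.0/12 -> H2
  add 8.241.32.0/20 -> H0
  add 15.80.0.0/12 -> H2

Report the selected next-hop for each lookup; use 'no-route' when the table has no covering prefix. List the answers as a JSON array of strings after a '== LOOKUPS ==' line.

Process each operation:
  + 15.86.108.48/28 (H1) depth=28
  - 15.86.108.48/28 clear@28
  + 15.0.0.0/8 (H2) depth=8
  lookup 15.0.0.77: bits 000011110 walk d0:-→d1:-→d2:-→d3:-→d4:-→d5:-→d6:-→d7:-→d8:H2→d9:- -> H2
  + 15.86.64.0/18 (H0) depth=18
  lookup 15.1.2.87: bits 000011110 walk d0:-→d1:-→d2:-→d3:-→d4:-→d5:-→d6:-→d7:-→d8:H2→d9:- -> H2
  lookup 15.0.101.147: bits 000011110 walk d0:-→d1:-→d2:-→d3:-→d4:-→d5:-→d6:-→d7:-→d8:H2→d9:- -> H2
  + 15.86.96.0/20 (H1) depth=20
  lookup 15.86.64.2: bits 000011110101011001 walk d0:-→d1:-→d2:-→d3:-→d4:-→d5:-→d6:-→d7:-→d8:H2→d9:-→d10:-→d11:-→d12:-→d13:-→d14:-→d15:-→d16:-→d17:-→d18:H0 -> H0
  + 15.86.108.0/26 (H3) depth=26
  lookup 15.86.108.0: bits 00001111010101100110110000 walk d0:-→d1:-→d2:-→d3:-→d4:-→d5:-→d6:-→d7:-→d8:H2→d9:-→d10:-→d11:-→d12:-→d13:-→d14:-→d15:-→d16:-→d17:-→d18:H0→d19:-→d20:H1→d21:-→d22:-→d23:-→d24:-→d25:-→d26:H3 -> H3
  + 15.86.96.0/20 (H1) depth=20
  + 8.241.0.0/16 (H0) depth=16
  + 8.241.32.0/20 (H0) depth=20
  + 15.0.0.0/8 (H3) depth=8
  lookup 15.86.96.3: bits 00001111010101100110 walk d0:-→d1:-→d2:-→d3:-→d4:-→d5:-→d6:-→d7:-→d8:H3→d9:-→d10:-→d11:-→d12:-→d13:-→d14:-→d15:-→d16:-→d17:-→d18:H0→d19:-→d20:H1 -> H1
  lookup 15.86.96.8: bits 00001111010101100110 walk d0:-→d1:-→d2:-→d3:-→d4:-→d5:-→d6:-→d7:-→d8:H3→d9:-→d10:-→d11:-→d12:-→d13:-→d14:-→d15:-→d16:-→d17:-→d18:H0→d19:-→d20:H1 -> H1
  lookup 8.241.32.14: bits 00001000111100010010 walk d0:-→d1:-→d2:-→d3:-→d4:-→d5:-→d6:-→d7:-→d8:-→d9:-→d10:-→d11:-→d12:-→d13:-→d14:-→d15:-→d16:H0→d17:-→d18:-→d19:-→d20:H0 -> H0
  + 8.241.40.0/21 (H1) depth=21
  + 15.0.0.0/8 (H3) depth=8
  lookup 15.86.96.0: bits 00001111010101100110 walk d0:-→d1:-→d2:-→d3:-→d4:-→d5:-→d6:-→d7:-→d8:H3→d9:-→d10:-→d11:-→d12:-→d13:-→d14:-→d15:-→d16:-→d17:-→d18:H0→d19:-→d20:H1 -> H1
  lookup 37.250.123.66: bits 00 walk d0:-→d1:-→d2:- -> no-route
  + 0.0.0.0/3 (H1) depth=3
  lookup 8.241.32.28: bits 00001000111100010010 walk d0:-→d1:-→d2:-→d3:H1→d4:-→d5:-→d6:-→d7:-→d8:-→d9:-→d10:-→d11:-→d12:-→d13:-→d14:-→d15:-→d16:H0→d17:-→d18:-→d19:-→d20:H0 -> H0
  lookup 8.241.0.14: bits 000010001111000100 walk d0:-→d1:-→d2:-→d3:H1→d4:-→d5:-→d6:-→d7:-→d8:-→d9:-→d10:-→d11:-→d12:-→d13:-→d14:-→d15:-→d16:H0→d17:-→d18:- -> H0
  + 8.241.42.0/24 (H0) depth=24
  lookup 199.37.57.139: bits ε walk d0:- -> no-route
  + 15.86.96.0/20 (H2) depth=20
  lookup 15.86.64.2: bits 000011110101011001 walk d0:-→d1:-→d2:-→d3:H1→d4:-→d5:-→d6:-→d7:-→d8:H3→d9:-→d10:-→d11:-→d12:-→d13:-→d14:-→d15:-→d16:-→d17:-→d18:H0 -> H0
  + 8.240.0.0/12 (H2) depth=12
  + 8.241.32.0/20 (H0) depth=20
  + 15.80.0.0/12 (H2) depth=12

== LOOKUPS ==
["H2","H2","H2","H0","H3","H1","H1","H0","H1","no-route","H0","H0","no-route","H0"]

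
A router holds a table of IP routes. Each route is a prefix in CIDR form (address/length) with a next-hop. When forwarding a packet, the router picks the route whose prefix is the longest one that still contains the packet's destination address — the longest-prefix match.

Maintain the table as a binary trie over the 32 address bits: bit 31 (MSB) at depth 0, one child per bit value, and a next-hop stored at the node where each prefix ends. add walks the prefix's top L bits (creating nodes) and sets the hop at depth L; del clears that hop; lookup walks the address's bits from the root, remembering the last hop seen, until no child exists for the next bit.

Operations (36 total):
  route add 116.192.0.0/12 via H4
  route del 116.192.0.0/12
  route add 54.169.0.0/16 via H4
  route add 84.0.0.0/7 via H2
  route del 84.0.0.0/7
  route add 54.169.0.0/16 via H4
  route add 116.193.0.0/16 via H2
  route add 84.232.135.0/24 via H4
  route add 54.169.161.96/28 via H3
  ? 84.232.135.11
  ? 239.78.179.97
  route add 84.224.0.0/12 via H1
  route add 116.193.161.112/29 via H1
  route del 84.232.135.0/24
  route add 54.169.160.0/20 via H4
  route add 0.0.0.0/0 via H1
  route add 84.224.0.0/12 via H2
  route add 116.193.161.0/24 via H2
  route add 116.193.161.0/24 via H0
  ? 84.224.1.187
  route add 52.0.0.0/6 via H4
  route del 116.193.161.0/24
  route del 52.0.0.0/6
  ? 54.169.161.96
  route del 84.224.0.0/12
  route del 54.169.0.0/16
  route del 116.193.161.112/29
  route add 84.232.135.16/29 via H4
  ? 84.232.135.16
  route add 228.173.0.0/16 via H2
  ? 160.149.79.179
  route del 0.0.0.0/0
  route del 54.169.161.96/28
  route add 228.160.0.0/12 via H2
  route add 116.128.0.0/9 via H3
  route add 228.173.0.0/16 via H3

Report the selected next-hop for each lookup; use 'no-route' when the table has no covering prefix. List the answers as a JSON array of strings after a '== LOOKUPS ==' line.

Process each operation:
  + 116.192.0.0/12 (H4) depth=12
  del 116.192.0.0/12 (clear depth 12)
  + 54.169.0.0/16 (H4) depth=16
  + 84.0.0.0/7 (H2) depth=7
  del 84.0.0.0/7 (clear depth 7)
  + 54.169.0.0/16 (H4) depth=16
  + 116.193.0.0/16 (H2) depth=16
  + 84.232.135.0/24 (H4) depth=24
  + 54.169.161.96/28 (H3) depth=28
  ? 84.232.135.11  path d0:-→d1:-→d2:-→d3:-→d4:-→d5:-→d6:-→d7:-→d8:-→d9:-→d10:-→d11:-→d12:-→d13:-→d14:-→d15:-→d16:-→d17:-→d18:-→d19:-→d20:-→d21:-→d22:-→d23:-→d24:H4  best=H4
  ? 239.78.179.97  path d0:-  best=no-route
  + 84.224.0.0/12 (H1) depth=12
  + 116.193.161.112/29 (H1) depth=29
  del 84.232.135.0/24 (clear depth 24)
  + 54.169.160.0/20 (H4) depth=20
  + 0.0.0.0/0 (H1) depth=0
  + 84.224.0.0/12 (H2) depth=12
  + 116.193.161.0/24 (H2) depth=24
  + 116.193.161.0/24 (H0) depth=24
  ? 84.224.1.187  path d0:H1→d1:-→d2:-→d3:-→d4:-→d5:-→d6:-→d7:-→d8:-→d9:-→d10:-→d11:-→d12:H2  best=H2
  + 52.0.0.0/6 (H4) depth=6
  del 116.193.161.0/24 (clear depth 24)
  del 52.0.0.0/6 (clear depth 6)
  ? 54.169.161.96  path d0:H1→d1:-→d2:-→d3:-→d4:-→d5:-→d6:-→d7:-→d8:-→d9:-→d10:-→d11:-→d12:-→d13:-→d14:-→d15:-→d16:H4→d17:-→d18:-→d19:-→d20:H4→d21:-→d22:-→d23:-→d24:-→d25:-→d26:-→d27:-→d28:H3  best=H3
  del 84.224.0.0/12 (clear depth 12)
  del 54.169.0.0/16 (clear depth 16)
  del 116.193.161.112/29 (clear depth 29)
  + 84.232.135.16/29 (H4) depth=29
  ? 84.232.135.16  path d0:H1→d1:-→d2:-→d3:-→d4:-→d5:-→d6:-→d7:-→d8:-→d9:-→d10:-→d11:-→d12:-→d13:-→d14:-→d15:-→d16:-→d17:-→d18:-→d19:-→d20:-→d21:-→d22:-→d23:-→d24:-→d25:-→d26:-→d27:-→d28:-→d29:H4  best=H4
  + 228.173.0.0/16 (H2) depth=16
  ? 160.149.79.179  path d0:H1→d1:-  best=H1
  del 0.0.0.0/0 (clear depth 0)
  del 54.169.161.96/28 (clear depth 28)
  + 228.160.0.0/12 (H2) depth=12
  + 116.128.0.0/9 (H3) depth=9
  + 228.173.0.0/16 (H3) depth=16

== LOOKUPS ==
["H4","no-route","H2","H3","H4","H1"]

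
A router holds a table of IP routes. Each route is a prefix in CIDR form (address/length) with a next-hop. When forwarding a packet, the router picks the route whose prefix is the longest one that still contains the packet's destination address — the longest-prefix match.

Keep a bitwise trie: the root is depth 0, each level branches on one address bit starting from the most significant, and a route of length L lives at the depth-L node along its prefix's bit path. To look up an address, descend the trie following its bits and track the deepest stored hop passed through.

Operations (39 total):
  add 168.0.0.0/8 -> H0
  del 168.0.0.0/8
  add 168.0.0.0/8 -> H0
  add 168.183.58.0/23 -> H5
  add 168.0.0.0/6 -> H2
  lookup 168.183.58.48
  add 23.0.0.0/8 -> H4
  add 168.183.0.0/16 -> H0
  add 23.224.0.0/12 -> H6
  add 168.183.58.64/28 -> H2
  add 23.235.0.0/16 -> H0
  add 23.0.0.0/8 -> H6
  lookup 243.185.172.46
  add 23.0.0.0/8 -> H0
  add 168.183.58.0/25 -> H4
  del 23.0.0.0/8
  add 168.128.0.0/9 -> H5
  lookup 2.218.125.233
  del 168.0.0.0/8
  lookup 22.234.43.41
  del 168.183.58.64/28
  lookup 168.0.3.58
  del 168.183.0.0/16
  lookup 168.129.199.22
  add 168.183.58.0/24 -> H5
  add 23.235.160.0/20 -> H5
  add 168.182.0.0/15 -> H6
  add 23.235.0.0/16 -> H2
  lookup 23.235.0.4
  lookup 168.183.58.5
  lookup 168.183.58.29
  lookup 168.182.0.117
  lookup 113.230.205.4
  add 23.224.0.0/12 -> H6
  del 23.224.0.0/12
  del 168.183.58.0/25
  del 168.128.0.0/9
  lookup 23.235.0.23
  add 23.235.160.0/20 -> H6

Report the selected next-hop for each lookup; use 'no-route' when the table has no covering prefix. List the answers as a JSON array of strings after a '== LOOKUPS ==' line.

Trace:
  add 168.0.0.0/8 -> H0 at depth 8
  - 168.0.0.0/8 clear@8
  add 168.0.0.0/8 -> H0 at depth 8
  add 168.183.58.0/23 -> H5 at depth 23
  add 168.0.0.0/6 -> H2 at depth 6
  Q 168.183.58.48: descend 10101000101101110011101 ; hops seen [H2,H0,H5] ; pick H5
  add 23.0.0.0/8 -> H4 at depth 8
  add 168.183.0.0/16 -> H0 at depth 16
  add 23.224.0.0/12 -> H6 at depth 12
  add 168.183.58.64/28 -> H2 at depth 28
  add 23.235.0.0/16 -> H0 at depth 16
  add 23.0.0.0/8 -> H6 at depth 8
  Q 243.185.172.46: descend 1 ; hops seen [∅] ; pick no-route
  add 23.0.0.0/8 -> H0 at depth 8
  add 168.183.58.0/25 -> H4 at depth 25
  - 23.0.0.0/8 clear@8
  add 168.128.0.0/9 -> H5 at depth 9
  Q 2.218.125.233: descend 000 ; hops seen [∅] ; pick no-route
  - 168.0.0.0/8 clear@8
  Q 22.234.43.41: descend 0001011 ; hops seen [∅] ; pick no-route
  - 168.183.58.64/28 clear@28
  Q 168.0.3.58: descend 10101000 ; hops seen [H2] ; pick H2
  - 168.183.0.0/16 clear@16
  Q 168.129.199.22: descend 1010100010 ; hops seen [H2,H5] ; pick H5
  add 168.183.58.0/24 -> H5 at depth 24
  add 23.235.160.0/20 -> H5 at depth 20
  add 168.182.0.0/15 -> H6 at depth 15
  add 23.235.0.0/16 -> H2 at depth 16
  Q 23.235.0.4: descend 0001011111101011 ; hops seen [H6,H2] ; pick H2
  Q 168.183.58.5: descend 1010100010110111001110100 ; hops seen [H2,H5,H6,H5,H5,H4] ; pick H4
  Q 168.183.58.29: descend 1010100010110111001110100 ; hops seen [H2,H5,H6,H5,H5,H4] ; pick H4
  Q 168.182.0.117: descend 101010001011011 ; hops seen [H2,H5,H6] ; pick H6
  Q 113.230.205.4: descend 0 ; hops seen [∅] ; pick no-route
  add 23.224.0.0/12 -> H6 at depth 12
  - 23.224.0.0/12 clear@12
  - 168.183.58.0/25 clear@25
  - 168.128.0.0/9 clear@9
  Q 23.235.0.23: descend 0001011111101011 ; hops seen [H2] ; pick H2
  add 23.235.160.0/20 -> H6 at depth 20

== LOOKUPS ==
["H5","no-route","no-route","no-route","H2","H5","H2","H4","H4","H6","no-route","H2"]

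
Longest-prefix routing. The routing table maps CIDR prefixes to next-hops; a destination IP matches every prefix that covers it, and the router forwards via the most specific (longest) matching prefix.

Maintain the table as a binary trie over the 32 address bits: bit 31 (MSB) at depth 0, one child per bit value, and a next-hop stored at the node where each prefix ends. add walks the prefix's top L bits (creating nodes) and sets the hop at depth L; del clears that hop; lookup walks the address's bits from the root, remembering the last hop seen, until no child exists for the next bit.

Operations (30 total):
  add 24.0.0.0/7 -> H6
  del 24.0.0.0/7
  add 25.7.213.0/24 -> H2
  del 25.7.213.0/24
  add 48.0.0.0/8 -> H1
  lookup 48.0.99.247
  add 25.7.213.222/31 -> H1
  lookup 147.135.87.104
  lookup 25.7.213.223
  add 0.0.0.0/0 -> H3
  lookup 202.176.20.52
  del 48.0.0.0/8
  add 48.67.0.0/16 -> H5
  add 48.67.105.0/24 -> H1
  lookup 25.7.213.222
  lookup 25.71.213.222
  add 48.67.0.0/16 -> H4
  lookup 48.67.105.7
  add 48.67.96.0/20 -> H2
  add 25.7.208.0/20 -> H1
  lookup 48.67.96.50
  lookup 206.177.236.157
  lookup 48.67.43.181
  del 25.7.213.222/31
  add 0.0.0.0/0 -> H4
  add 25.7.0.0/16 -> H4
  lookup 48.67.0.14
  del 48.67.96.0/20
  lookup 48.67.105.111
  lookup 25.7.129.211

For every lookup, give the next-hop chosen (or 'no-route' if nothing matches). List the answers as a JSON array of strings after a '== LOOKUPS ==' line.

Trace:
  + 24.0.0.0/7 (H6) depth=7
  del 24.0.0.0/7 (clear depth 7)
  + 25.7.213.0/24 (H2) depth=24
  del 25.7.213.0/24 (clear depth 24)
  + 48.0.0.0/8 (H1) depth=8
  Q 48.0.99.247: descend 00110000 ; hops seen [H1] ; pick H1
  + 25.7.213.222/31 (H1) depth=31
  Q 147.135.87.104: descend ε ; hops seen [∅] ; pick no-route
  Q 25.7.213.223: descend 0001100100000111110101011101111 ; hops seen [H1] ; pick H1
  + 0.0.0.0/0 (H3) depth=0
  Q 202.176.20.52: descend ε ; hops seen [H3] ; pick H3
  del 48.0.0.0/8 (clear depth 8)
  + 48.67.0.0/16 (H5) depth=16
  + 48.67.105.0/24 (H1) depth=24
  Q 25.7.213.222: descend 0001100100000111110101011101111 ; hops seen [H3,H1] ; pick H1
  Q 25.71.213.222: descend 000110010 ; hops seen [H3] ; pick H3
  + 48.67.0.0/16 (H4) depth=16
  Q 48.67.105.7: descend 001100000100001101101001 ; hops seen [H3,H4,H1] ; pick H1
  + 48.67.96.0/20 (H2) depth=20
  + 25.7.208.0/20 (H1) depth=20
  Q 48.67.96.50: descend 00110000010000110110 ; hops seen [H3,H4,H2] ; pick H2
  Q 206.177.236.157: descend ε ; hops seen [H3] ; pick H3
  Q 48.67.43.181: descend 00110000010000110 ; hops seen [H3,H4] ; pick H4
  del 25.7.213.222/31 (clear depth 31)
  + 0.0.0.0/0 (H4) depth=0
  + 25.7.0.0/16 (H4) depth=16
  Q 48.67.0.14: descend 00110000010000110 ; hops seen [H4,H4] ; pick H4
  del 48.67.96.0/20 (clear depth 20)
  Q 48.67.105.111: descend 001100000100001101101001 ; hops seen [H4,H4,H1] ; pick H1
  Q 25.7.129.211: descend 00011001000001111 ; hops seen [H4,H4] ; pick H4

== LOOKUPS ==
["H1","no-route","H1","H3","H1","H3","H1","H2","H3","H4","H4","H1","H4"]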